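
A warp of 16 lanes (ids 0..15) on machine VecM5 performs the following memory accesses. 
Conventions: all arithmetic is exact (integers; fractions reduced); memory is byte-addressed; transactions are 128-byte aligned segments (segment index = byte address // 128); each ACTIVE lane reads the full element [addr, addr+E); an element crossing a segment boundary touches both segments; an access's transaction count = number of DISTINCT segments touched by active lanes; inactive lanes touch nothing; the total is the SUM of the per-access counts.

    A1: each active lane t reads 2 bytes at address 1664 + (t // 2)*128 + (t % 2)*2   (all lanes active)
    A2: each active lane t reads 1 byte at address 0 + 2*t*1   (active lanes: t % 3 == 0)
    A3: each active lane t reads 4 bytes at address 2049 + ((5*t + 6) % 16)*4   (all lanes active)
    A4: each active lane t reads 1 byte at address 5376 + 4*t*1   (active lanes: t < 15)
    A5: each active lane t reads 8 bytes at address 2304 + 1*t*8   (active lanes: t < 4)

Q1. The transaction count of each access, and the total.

A1: 8 transactions
A2: 1 transaction
A3: 1 transaction
A4: 1 transaction
A5: 1 transaction

Answer: 8,1,1,1,1; total 12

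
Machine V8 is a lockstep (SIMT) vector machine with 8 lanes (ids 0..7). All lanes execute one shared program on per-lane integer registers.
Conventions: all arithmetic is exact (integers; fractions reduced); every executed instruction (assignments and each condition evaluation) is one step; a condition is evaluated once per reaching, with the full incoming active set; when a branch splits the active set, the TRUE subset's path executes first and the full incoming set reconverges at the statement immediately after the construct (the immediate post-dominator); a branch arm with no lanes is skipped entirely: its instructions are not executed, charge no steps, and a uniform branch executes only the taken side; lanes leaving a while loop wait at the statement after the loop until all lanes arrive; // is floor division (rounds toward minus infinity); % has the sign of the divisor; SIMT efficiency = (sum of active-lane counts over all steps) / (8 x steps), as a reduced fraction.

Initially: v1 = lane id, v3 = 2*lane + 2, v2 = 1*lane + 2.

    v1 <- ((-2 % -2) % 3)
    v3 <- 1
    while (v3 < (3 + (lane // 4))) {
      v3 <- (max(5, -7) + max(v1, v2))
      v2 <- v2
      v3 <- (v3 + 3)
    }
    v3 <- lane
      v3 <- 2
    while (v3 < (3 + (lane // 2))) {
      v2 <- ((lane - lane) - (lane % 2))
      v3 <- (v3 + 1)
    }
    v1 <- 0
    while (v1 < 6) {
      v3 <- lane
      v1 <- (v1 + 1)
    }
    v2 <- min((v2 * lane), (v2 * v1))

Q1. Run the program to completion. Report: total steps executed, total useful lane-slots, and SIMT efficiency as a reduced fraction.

Answer: 43 steps, 308 useful, 77/86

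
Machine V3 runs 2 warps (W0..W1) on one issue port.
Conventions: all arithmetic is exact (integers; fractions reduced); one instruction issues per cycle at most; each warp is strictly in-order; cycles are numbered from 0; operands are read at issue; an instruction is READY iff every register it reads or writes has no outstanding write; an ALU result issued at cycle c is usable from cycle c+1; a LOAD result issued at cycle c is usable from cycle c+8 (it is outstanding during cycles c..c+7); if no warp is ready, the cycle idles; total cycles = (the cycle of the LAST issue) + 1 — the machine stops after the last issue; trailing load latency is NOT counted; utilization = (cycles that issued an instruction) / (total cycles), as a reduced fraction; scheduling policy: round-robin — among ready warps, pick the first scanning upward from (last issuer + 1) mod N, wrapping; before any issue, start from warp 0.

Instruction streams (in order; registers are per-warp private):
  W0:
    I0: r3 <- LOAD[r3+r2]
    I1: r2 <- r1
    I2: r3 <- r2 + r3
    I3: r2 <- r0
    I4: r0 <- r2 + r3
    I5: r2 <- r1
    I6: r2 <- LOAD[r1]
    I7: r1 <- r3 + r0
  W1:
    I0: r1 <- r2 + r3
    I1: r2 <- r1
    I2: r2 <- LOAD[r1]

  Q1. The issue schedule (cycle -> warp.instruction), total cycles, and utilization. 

cycle 0: W0.I0
cycle 1: W1.I0
cycle 2: W0.I1
cycle 3: W1.I1
cycle 4: W1.I2
cycle 5: idle
cycle 6: idle
cycle 7: idle
cycle 8: W0.I2
cycle 9: W0.I3
cycle 10: W0.I4
cycle 11: W0.I5
cycle 12: W0.I6
cycle 13: W0.I7

Answer: 14 cycles, utilization 11/14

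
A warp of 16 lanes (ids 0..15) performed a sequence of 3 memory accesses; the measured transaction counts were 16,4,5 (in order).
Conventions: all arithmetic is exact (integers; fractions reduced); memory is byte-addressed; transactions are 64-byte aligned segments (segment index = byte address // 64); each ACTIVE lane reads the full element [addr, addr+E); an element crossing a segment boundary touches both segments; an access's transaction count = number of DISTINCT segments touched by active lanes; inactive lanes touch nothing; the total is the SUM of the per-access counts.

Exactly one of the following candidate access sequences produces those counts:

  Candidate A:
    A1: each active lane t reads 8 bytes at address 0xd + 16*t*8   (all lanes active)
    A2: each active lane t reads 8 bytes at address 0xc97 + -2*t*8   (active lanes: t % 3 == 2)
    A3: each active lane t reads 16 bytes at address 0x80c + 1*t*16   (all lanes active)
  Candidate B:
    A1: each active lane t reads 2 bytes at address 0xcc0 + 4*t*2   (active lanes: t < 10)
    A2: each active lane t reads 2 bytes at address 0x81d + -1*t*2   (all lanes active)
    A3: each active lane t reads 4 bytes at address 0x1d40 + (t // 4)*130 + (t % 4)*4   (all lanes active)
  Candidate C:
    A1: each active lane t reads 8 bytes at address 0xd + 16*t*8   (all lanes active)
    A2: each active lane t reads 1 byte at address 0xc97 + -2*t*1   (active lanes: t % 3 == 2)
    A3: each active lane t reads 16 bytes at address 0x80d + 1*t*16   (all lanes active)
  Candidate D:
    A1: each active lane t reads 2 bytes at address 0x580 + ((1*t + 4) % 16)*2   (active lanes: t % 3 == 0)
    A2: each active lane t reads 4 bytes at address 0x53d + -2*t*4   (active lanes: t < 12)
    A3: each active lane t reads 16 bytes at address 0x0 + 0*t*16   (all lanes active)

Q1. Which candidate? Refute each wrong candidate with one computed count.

B: A1 gives 2 transactions, not 16
C: A2 gives 2 transactions, not 4
D: A1 gives 1 transaction, not 16
A: all counts match (16,4,5)

Answer: A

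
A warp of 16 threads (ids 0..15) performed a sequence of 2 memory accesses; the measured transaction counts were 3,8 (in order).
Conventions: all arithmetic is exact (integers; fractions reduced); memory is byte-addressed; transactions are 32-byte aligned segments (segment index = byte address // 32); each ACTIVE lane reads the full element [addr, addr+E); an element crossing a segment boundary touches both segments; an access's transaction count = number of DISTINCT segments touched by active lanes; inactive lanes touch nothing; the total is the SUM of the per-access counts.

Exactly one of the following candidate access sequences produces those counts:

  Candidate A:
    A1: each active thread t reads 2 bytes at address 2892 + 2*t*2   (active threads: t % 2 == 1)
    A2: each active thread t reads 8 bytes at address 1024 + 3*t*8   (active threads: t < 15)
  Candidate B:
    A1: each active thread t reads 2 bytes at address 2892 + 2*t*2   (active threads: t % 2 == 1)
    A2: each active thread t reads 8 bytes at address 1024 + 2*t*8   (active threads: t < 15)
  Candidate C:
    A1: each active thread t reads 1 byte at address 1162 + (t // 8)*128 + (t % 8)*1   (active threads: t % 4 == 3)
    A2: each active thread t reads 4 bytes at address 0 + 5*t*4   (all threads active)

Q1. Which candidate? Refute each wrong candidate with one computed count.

A: A2 gives 11 transactions, not 8
C: A1 gives 2 transactions, not 3
B: all counts match (3,8)

Answer: B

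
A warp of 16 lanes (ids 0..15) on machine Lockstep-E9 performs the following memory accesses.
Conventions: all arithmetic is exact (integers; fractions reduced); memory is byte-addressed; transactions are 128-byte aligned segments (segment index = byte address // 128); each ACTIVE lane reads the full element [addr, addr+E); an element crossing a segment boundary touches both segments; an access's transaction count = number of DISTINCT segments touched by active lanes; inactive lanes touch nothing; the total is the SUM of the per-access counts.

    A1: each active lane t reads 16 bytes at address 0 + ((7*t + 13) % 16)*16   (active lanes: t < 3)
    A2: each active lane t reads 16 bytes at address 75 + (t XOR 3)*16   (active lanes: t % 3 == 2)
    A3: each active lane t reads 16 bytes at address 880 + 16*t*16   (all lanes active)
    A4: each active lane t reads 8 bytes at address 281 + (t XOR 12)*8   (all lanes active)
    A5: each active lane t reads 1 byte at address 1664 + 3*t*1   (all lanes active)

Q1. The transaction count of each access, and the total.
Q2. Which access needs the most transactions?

A1: 2 transactions
A2: 3 transactions
A3: 16 transactions
A4: 2 transactions
A5: 1 transaction

Answer: 2,3,16,2,1; total 24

Answer: A3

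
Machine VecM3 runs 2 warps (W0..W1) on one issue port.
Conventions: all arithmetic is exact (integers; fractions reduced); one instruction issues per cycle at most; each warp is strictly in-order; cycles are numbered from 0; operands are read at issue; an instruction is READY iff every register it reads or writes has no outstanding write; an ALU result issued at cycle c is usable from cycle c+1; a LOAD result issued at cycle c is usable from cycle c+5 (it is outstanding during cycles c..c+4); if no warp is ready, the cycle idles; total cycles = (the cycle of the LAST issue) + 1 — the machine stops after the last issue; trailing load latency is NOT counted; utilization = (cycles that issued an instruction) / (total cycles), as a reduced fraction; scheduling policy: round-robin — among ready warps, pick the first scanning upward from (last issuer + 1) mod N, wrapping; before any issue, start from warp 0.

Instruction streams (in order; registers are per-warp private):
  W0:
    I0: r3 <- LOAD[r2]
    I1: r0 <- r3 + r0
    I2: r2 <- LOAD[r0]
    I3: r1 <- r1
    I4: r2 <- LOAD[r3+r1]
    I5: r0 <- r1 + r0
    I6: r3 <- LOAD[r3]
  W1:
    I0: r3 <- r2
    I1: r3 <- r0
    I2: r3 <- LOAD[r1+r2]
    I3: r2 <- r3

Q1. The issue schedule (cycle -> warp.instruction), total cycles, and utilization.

cycle 0: W0.I0
cycle 1: W1.I0
cycle 2: W1.I1
cycle 3: W1.I2
cycle 4: idle
cycle 5: W0.I1
cycle 6: W0.I2
cycle 7: W0.I3
cycle 8: W1.I3
cycle 9: idle
cycle 10: idle
cycle 11: W0.I4
cycle 12: W0.I5
cycle 13: W0.I6

Answer: 14 cycles, utilization 11/14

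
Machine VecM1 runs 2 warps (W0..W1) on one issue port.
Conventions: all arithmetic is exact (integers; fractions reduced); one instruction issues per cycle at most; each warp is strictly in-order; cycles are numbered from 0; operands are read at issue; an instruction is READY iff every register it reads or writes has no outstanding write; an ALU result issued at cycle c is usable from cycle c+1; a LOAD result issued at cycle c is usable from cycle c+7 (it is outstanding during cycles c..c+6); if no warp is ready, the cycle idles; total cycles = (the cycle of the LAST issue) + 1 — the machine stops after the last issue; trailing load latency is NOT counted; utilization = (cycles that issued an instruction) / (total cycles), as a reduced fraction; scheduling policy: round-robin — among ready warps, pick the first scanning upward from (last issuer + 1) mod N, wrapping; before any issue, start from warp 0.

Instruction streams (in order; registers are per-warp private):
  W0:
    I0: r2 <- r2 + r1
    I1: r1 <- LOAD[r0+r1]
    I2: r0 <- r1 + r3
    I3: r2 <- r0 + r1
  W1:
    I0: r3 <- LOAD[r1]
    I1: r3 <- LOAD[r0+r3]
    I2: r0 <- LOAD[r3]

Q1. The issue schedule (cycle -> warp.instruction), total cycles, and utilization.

cycle 0: W0.I0
cycle 1: W1.I0
cycle 2: W0.I1
cycle 3: idle
cycle 4: idle
cycle 5: idle
cycle 6: idle
cycle 7: idle
cycle 8: W1.I1
cycle 9: W0.I2
cycle 10: W0.I3
cycle 11: idle
cycle 12: idle
cycle 13: idle
cycle 14: idle
cycle 15: W1.I2

Answer: 16 cycles, utilization 7/16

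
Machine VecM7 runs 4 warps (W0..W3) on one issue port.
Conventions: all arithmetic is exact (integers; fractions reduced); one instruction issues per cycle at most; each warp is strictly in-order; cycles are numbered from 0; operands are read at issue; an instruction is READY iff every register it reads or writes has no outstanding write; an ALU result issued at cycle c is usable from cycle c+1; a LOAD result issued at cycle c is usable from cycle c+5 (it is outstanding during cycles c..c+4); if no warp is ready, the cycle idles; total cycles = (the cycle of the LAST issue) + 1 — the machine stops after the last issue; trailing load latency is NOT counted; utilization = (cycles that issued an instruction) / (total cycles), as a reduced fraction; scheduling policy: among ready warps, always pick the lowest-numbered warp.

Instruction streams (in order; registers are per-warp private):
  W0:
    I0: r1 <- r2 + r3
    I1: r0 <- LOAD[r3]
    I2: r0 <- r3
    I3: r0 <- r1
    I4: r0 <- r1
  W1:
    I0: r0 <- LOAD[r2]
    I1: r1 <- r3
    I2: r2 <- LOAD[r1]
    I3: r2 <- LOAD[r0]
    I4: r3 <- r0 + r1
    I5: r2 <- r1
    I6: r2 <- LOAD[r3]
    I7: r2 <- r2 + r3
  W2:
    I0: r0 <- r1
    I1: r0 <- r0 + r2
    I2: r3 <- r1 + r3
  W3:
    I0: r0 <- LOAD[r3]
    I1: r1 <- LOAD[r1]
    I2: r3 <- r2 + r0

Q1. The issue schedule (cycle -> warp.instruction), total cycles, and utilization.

cycle 0: W0.I0
cycle 1: W0.I1
cycle 2: W1.I0
cycle 3: W1.I1
cycle 4: W1.I2
cycle 5: W2.I0
cycle 6: W0.I2
cycle 7: W0.I3
cycle 8: W0.I4
cycle 9: W1.I3
cycle 10: W1.I4
cycle 11: W2.I1
cycle 12: W2.I2
cycle 13: W3.I0
cycle 14: W1.I5
cycle 15: W1.I6
cycle 16: W3.I1
cycle 17: idle
cycle 18: W3.I2
cycle 19: idle
cycle 20: W1.I7

Answer: 21 cycles, utilization 19/21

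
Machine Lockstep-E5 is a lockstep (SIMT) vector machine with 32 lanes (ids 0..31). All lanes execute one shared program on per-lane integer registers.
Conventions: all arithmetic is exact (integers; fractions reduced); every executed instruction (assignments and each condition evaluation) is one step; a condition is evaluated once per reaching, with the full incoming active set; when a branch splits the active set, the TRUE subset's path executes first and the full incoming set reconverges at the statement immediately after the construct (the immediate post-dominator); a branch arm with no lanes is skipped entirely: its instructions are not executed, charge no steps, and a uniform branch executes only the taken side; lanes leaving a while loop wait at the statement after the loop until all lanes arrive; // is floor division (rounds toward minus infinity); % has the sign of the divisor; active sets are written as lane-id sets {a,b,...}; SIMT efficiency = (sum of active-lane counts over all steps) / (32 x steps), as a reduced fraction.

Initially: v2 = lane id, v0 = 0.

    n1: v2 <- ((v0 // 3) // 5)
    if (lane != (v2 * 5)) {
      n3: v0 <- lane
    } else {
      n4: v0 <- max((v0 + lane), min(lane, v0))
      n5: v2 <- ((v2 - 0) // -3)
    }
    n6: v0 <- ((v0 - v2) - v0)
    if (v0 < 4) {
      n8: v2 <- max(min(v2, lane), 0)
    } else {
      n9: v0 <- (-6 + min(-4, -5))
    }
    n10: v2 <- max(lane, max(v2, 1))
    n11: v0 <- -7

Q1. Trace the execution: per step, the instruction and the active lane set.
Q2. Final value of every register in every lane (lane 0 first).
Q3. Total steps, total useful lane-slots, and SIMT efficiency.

step 0: v2 <- ((v0 // 3) // 5)       {0,1,2,3,4,5,6,7,8,9,10,11,12,13,14,15,16,17,18,19,20,21,22,23,24,25,26,27,28,29,30,31}
step 1: eval (lane != (v2 * 5))      {0,1,2,3,4,5,6,7,8,9,10,11,12,13,14,15,16,17,18,19,20,21,22,23,24,25,26,27,28,29,30,31}
step 2: v0 <- lane                   {1,2,3,4,5,6,7,8,9,10,11,12,13,14,15,16,17,18,19,20,21,22,23,24,25,26,27,28,29,30,31}
step 3: v0 <- max((v0 + lane), min(lane, v0)) {0}
step 4: v2 <- ((v2 - 0) // -3)       {0}
step 5: v0 <- ((v0 - v2) - v0)       {0,1,2,3,4,5,6,7,8,9,10,11,12,13,14,15,16,17,18,19,20,21,22,23,24,25,26,27,28,29,30,31}
step 6: eval (v0 < 4)                {0,1,2,3,4,5,6,7,8,9,10,11,12,13,14,15,16,17,18,19,20,21,22,23,24,25,26,27,28,29,30,31}
step 7: v2 <- max(min(v2, lane), 0)  {0,1,2,3,4,5,6,7,8,9,10,11,12,13,14,15,16,17,18,19,20,21,22,23,24,25,26,27,28,29,30,31}
step 8: v2 <- max(lane, max(v2, 1))  {0,1,2,3,4,5,6,7,8,9,10,11,12,13,14,15,16,17,18,19,20,21,22,23,24,25,26,27,28,29,30,31}
step 9: v0 <- -7                     {0,1,2,3,4,5,6,7,8,9,10,11,12,13,14,15,16,17,18,19,20,21,22,23,24,25,26,27,28,29,30,31}

Answer: 10 steps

v2: 1,1,2,3,4,5,6,7,8,9,10,11,12,13,14,15,16,17,18,19,20,21,22,23,24,25,26,27,28,29,30,31
v0: -7,-7,-7,-7,-7,-7,-7,-7,-7,-7,-7,-7,-7,-7,-7,-7,-7,-7,-7,-7,-7,-7,-7,-7,-7,-7,-7,-7,-7,-7,-7,-7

steps = 10; useful = 257; efficiency = 257/320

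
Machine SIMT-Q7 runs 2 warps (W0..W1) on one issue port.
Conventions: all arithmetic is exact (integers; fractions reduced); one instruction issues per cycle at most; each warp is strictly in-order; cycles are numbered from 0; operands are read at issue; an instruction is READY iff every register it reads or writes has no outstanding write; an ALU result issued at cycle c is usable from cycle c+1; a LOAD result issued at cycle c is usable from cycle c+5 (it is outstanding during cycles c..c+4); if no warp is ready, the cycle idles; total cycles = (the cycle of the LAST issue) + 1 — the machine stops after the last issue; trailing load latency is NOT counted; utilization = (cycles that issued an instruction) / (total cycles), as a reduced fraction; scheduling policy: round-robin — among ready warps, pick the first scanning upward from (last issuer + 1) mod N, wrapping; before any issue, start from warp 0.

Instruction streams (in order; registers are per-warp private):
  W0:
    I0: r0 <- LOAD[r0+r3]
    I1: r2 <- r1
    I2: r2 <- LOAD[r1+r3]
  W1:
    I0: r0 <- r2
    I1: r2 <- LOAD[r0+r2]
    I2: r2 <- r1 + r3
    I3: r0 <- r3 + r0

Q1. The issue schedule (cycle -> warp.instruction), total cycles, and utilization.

cycle 0: W0.I0
cycle 1: W1.I0
cycle 2: W0.I1
cycle 3: W1.I1
cycle 4: W0.I2
cycle 5: idle
cycle 6: idle
cycle 7: idle
cycle 8: W1.I2
cycle 9: W1.I3

Answer: 10 cycles, utilization 7/10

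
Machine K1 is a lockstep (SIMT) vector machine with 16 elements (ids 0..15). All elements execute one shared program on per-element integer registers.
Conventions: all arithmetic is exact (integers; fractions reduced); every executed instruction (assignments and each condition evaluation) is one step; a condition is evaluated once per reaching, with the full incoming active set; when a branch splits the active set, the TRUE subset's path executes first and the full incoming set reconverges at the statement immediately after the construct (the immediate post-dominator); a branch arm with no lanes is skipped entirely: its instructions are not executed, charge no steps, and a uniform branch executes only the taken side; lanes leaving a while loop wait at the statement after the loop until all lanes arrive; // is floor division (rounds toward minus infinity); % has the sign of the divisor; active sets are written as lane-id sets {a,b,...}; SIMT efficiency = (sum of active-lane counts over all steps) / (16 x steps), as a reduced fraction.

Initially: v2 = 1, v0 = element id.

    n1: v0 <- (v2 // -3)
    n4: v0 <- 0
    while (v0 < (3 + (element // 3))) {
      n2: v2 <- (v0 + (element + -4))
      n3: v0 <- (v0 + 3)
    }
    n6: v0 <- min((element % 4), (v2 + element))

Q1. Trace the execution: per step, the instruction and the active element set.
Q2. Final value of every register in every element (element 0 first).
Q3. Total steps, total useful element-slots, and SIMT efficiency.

step 0: v0 <- (v2 // -3)             {0,1,2,3,4,5,6,7,8,9,10,11,12,13,14,15}
step 1: v0 <- 0                      {0,1,2,3,4,5,6,7,8,9,10,11,12,13,14,15}
step 2: eval (v0 < (3 + (element // 3))) {0,1,2,3,4,5,6,7,8,9,10,11,12,13,14,15}
step 3: v2 <- (v0 + (element + -4))  {0,1,2,3,4,5,6,7,8,9,10,11,12,13,14,15}
step 4: v0 <- (v0 + 3)               {0,1,2,3,4,5,6,7,8,9,10,11,12,13,14,15}
step 5: eval (v0 < (3 + (element // 3))) {0,1,2,3,4,5,6,7,8,9,10,11,12,13,14,15}
step 6: v2 <- (v0 + (element + -4))  {3,4,5,6,7,8,9,10,11,12,13,14,15}
step 7: v0 <- (v0 + 3)               {3,4,5,6,7,8,9,10,11,12,13,14,15}
step 8: eval (v0 < (3 + (element // 3))) {3,4,5,6,7,8,9,10,11,12,13,14,15}
step 9: v2 <- (v0 + (element + -4))  {12,13,14,15}
step 10: v0 <- (v0 + 3)               {12,13,14,15}
step 11: eval (v0 < (3 + (element // 3))) {12,13,14,15}
step 12: v0 <- min((element % 4), (v2 + element)) {0,1,2,3,4,5,6,7,8,9,10,11,12,13,14,15}

Answer: 13 steps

v2: -4,-3,-2,2,3,4,5,6,7,8,9,10,14,15,16,17
v0: -4,-2,0,3,0,1,2,3,0,1,2,3,0,1,2,3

steps = 13; useful = 163; efficiency = 163/208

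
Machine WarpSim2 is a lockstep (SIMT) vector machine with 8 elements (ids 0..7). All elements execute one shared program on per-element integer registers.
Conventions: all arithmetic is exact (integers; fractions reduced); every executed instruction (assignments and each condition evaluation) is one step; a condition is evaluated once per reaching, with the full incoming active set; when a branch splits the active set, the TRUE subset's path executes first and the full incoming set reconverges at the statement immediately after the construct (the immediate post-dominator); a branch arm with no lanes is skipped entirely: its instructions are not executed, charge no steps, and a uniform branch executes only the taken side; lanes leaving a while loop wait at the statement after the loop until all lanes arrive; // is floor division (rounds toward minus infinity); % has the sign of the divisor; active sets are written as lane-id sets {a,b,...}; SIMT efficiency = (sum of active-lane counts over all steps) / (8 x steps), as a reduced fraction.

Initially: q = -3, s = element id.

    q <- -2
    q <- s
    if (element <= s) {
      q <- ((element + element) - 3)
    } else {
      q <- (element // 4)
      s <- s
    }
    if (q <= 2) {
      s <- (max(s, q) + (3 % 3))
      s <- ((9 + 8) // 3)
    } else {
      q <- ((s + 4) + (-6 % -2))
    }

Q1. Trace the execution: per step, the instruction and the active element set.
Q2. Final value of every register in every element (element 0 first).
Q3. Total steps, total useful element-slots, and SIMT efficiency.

step 0: q <- -2                      {0,1,2,3,4,5,6,7}
step 1: q <- s                       {0,1,2,3,4,5,6,7}
step 2: eval (element <= s)          {0,1,2,3,4,5,6,7}
step 3: q <- ((element + element) - 3) {0,1,2,3,4,5,6,7}
step 4: eval (q <= 2)                {0,1,2,3,4,5,6,7}
step 5: s <- (max(s, q) + (3 % 3))   {0,1,2}
step 6: s <- ((9 + 8) // 3)          {0,1,2}
step 7: q <- ((s + 4) + (-6 % -2))   {3,4,5,6,7}

Answer: 8 steps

q: -3,-1,1,7,8,9,10,11
s: 5,5,5,3,4,5,6,7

steps = 8; useful = 51; efficiency = 51/64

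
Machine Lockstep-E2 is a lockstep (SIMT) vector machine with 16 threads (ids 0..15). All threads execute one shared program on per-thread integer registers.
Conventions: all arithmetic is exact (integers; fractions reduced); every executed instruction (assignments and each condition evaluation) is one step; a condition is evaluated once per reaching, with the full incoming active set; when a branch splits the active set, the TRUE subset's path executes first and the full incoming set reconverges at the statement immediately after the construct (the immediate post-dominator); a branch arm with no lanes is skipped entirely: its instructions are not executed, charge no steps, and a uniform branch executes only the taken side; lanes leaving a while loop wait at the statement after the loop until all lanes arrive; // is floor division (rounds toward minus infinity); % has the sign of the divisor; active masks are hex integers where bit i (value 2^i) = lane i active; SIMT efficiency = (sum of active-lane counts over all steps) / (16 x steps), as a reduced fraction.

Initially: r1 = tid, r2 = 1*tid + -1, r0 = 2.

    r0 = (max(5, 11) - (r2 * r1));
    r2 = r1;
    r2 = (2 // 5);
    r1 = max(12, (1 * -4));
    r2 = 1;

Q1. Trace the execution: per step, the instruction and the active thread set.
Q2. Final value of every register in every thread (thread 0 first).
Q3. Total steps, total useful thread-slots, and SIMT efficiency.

step 0: r0 <- (max(5, 11) - (r2 * r1)) 0xffff
step 1: r2 <- r1                     0xffff
step 2: r2 <- (2 // 5)               0xffff
step 3: r1 <- max(12, (1 * -4))      0xffff
step 4: r2 <- 1                      0xffff

Answer: 5 steps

r1: 12,12,12,12,12,12,12,12,12,12,12,12,12,12,12,12
r2: 1,1,1,1,1,1,1,1,1,1,1,1,1,1,1,1
r0: 11,11,9,5,-1,-9,-19,-31,-45,-61,-79,-99,-121,-145,-171,-199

steps = 5; useful = 80; efficiency = 80/80 = 1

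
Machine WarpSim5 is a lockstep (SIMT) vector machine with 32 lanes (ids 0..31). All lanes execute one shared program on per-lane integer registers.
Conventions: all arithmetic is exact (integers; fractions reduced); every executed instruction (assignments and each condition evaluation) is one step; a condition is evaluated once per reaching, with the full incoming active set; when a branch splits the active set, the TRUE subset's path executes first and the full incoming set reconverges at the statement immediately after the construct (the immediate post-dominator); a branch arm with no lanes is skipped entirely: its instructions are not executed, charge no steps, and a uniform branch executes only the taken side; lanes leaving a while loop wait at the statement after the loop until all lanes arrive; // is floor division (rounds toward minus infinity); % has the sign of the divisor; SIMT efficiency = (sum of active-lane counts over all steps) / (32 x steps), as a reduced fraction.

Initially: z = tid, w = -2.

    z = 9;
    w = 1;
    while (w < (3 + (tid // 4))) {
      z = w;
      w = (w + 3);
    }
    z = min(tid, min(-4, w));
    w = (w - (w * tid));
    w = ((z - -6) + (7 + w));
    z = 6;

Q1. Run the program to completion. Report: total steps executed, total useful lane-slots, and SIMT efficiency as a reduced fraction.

Answer: 16 steps, 428 useful, 107/128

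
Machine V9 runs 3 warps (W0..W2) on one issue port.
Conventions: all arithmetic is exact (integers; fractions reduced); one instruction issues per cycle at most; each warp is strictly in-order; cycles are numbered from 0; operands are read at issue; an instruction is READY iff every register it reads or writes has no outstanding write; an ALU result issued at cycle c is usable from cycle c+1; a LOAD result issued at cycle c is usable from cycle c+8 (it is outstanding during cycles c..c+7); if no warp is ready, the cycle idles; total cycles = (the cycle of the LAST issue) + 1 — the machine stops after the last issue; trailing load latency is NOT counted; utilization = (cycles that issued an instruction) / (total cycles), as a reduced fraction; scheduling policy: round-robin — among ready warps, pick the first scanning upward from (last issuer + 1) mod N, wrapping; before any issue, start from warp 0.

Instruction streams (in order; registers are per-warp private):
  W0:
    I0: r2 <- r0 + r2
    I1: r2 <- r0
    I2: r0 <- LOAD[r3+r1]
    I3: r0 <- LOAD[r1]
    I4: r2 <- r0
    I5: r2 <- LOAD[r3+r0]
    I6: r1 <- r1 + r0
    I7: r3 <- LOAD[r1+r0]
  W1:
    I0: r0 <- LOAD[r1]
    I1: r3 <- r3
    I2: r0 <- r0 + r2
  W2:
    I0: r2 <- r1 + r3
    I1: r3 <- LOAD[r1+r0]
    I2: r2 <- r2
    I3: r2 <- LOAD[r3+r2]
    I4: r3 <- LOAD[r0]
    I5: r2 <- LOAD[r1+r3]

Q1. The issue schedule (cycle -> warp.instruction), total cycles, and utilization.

cycle 0: W0.I0
cycle 1: W1.I0
cycle 2: W2.I0
cycle 3: W0.I1
cycle 4: W1.I1
cycle 5: W2.I1
cycle 6: W0.I2
cycle 7: W2.I2
cycle 8: idle
cycle 9: W1.I2
cycle 10: idle
cycle 11: idle
cycle 12: idle
cycle 13: W2.I3
cycle 14: W0.I3
cycle 15: W2.I4
cycle 16: idle
cycle 17: idle
cycle 18: idle
cycle 19: idle
cycle 20: idle
cycle 21: idle
cycle 22: W0.I4
cycle 23: W2.I5
cycle 24: W0.I5
cycle 25: W0.I6
cycle 26: W0.I7

Answer: 27 cycles, utilization 17/27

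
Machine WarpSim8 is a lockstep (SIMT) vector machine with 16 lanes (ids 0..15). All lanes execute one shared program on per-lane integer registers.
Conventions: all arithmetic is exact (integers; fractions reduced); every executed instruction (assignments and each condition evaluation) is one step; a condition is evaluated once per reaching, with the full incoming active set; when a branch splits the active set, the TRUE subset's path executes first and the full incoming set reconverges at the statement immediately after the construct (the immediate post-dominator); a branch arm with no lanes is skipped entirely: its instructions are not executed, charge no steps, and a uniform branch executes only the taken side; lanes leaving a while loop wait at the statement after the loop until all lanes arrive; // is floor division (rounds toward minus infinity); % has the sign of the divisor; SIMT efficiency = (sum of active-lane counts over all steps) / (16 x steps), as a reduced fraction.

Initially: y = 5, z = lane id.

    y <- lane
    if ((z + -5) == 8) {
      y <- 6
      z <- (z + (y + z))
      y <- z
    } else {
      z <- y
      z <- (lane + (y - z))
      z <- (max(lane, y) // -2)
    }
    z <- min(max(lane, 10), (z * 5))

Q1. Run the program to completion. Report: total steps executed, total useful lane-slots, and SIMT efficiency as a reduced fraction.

Answer: 9 steps, 96 useful, 2/3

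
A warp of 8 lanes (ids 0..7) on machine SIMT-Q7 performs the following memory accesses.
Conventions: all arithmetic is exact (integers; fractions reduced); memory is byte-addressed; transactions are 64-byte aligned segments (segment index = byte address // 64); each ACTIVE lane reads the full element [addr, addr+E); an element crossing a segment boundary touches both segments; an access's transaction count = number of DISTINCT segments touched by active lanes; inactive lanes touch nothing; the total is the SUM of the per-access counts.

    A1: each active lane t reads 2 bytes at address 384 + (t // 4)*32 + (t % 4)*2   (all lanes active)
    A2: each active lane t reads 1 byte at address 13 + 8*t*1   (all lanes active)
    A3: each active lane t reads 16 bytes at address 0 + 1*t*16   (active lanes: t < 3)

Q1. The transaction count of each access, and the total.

A1: 1 transaction
A2: 2 transactions
A3: 1 transaction

Answer: 1,2,1; total 4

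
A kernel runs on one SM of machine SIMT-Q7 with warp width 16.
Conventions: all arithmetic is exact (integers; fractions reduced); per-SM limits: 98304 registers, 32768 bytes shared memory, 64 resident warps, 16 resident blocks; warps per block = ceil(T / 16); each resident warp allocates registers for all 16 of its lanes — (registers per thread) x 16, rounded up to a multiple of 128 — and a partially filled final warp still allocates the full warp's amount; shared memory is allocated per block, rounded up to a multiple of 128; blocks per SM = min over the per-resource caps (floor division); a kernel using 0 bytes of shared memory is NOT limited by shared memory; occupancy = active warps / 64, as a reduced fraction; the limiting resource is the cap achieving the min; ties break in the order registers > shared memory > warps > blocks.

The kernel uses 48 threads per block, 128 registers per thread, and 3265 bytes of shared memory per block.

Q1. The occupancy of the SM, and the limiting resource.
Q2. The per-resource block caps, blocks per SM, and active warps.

Answer: occupancy 27/64, limited by shared memory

registers: 16 blocks
shared memory: 9 blocks
warps: 21 blocks
blocks: 16 blocks

Answer: 9 blocks, 27 active warps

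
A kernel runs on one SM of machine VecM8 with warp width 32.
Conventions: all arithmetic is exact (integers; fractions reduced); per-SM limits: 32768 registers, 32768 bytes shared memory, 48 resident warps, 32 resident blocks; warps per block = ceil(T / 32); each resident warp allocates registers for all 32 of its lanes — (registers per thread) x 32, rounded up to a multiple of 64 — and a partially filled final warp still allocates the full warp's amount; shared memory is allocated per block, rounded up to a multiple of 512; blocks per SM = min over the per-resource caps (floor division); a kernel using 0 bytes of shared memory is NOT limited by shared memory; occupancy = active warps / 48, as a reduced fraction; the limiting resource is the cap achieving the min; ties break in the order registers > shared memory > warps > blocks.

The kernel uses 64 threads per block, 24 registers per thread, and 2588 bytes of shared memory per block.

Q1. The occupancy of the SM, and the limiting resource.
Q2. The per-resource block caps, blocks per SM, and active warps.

Answer: occupancy 5/12, limited by shared memory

registers: 21 blocks
shared memory: 10 blocks
warps: 24 blocks
blocks: 32 blocks

Answer: 10 blocks, 20 active warps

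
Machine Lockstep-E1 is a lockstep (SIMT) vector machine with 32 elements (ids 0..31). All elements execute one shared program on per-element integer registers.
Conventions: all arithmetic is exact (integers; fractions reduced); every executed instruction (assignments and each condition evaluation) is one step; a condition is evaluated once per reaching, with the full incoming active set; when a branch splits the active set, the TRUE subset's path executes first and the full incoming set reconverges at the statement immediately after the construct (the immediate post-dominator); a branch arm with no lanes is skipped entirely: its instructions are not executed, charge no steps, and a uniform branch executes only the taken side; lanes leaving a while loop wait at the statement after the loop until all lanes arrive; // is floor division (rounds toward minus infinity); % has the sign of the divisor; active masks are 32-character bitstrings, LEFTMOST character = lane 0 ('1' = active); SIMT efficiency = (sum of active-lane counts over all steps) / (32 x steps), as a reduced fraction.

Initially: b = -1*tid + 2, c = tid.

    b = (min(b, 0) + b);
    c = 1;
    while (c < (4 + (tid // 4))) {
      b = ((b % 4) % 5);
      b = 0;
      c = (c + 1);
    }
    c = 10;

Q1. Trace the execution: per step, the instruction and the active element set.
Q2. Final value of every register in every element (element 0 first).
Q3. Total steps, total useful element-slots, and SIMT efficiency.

step 0: b <- (min(b, 0) + b)         11111111111111111111111111111111
step 1: c <- 1                       11111111111111111111111111111111
step 2: eval (c < (4 + (tid // 4)))  11111111111111111111111111111111
step 3: b <- ((b % 4) % 5)           11111111111111111111111111111111
step 4: b <- 0                       11111111111111111111111111111111
step 5: c <- (c + 1)                 11111111111111111111111111111111
step 6: eval (c < (4 + (tid // 4)))  11111111111111111111111111111111
step 7: b <- ((b % 4) % 5)           11111111111111111111111111111111
step 8: b <- 0                       11111111111111111111111111111111
step 9: c <- (c + 1)                 11111111111111111111111111111111
step 10: eval (c < (4 + (tid // 4)))  11111111111111111111111111111111
step 11: b <- ((b % 4) % 5)           11111111111111111111111111111111
step 12: b <- 0                       11111111111111111111111111111111
step 13: c <- (c + 1)                 11111111111111111111111111111111
step 14: eval (c < (4 + (tid // 4)))  11111111111111111111111111111111
step 15: b <- ((b % 4) % 5)           00001111111111111111111111111111
step 16: b <- 0                       00001111111111111111111111111111
step 17: c <- (c + 1)                 00001111111111111111111111111111
step 18: eval (c < (4 + (tid // 4)))  00001111111111111111111111111111
step 19: b <- ((b % 4) % 5)           00000000111111111111111111111111
step 20: b <- 0                       00000000111111111111111111111111
step 21: c <- (c + 1)                 00000000111111111111111111111111
step 22: eval (c < (4 + (tid // 4)))  00000000111111111111111111111111
step 23: b <- ((b % 4) % 5)           00000000000011111111111111111111
step 24: b <- 0                       00000000000011111111111111111111
step 25: c <- (c + 1)                 00000000000011111111111111111111
step 26: eval (c < (4 + (tid // 4)))  00000000000011111111111111111111
step 27: b <- ((b % 4) % 5)           00000000000000001111111111111111
step 28: b <- 0                       00000000000000001111111111111111
step 29: c <- (c + 1)                 00000000000000001111111111111111
step 30: eval (c < (4 + (tid // 4)))  00000000000000001111111111111111
step 31: b <- ((b % 4) % 5)           00000000000000000000111111111111
step 32: b <- 0                       00000000000000000000111111111111
step 33: c <- (c + 1)                 00000000000000000000111111111111
step 34: eval (c < (4 + (tid // 4)))  00000000000000000000111111111111
step 35: b <- ((b % 4) % 5)           00000000000000000000000011111111
step 36: b <- 0                       00000000000000000000000011111111
step 37: c <- (c + 1)                 00000000000000000000000011111111
step 38: eval (c < (4 + (tid // 4)))  00000000000000000000000011111111
step 39: b <- ((b % 4) % 5)           00000000000000000000000000001111
step 40: b <- 0                       00000000000000000000000000001111
step 41: c <- (c + 1)                 00000000000000000000000000001111
step 42: eval (c < (4 + (tid // 4)))  00000000000000000000000000001111
step 43: c <- 10                      11111111111111111111111111111111

Answer: 44 steps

b: 0,0,0,0,0,0,0,0,0,0,0,0,0,0,0,0,0,0,0,0,0,0,0,0,0,0,0,0,0,0,0,0
c: 10,10,10,10,10,10,10,10,10,10,10,10,10,10,10,10,10,10,10,10,10,10,10,10,10,10,10,10,10,10,10,10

steps = 44; useful = 960; efficiency = 960/1408 = 15/22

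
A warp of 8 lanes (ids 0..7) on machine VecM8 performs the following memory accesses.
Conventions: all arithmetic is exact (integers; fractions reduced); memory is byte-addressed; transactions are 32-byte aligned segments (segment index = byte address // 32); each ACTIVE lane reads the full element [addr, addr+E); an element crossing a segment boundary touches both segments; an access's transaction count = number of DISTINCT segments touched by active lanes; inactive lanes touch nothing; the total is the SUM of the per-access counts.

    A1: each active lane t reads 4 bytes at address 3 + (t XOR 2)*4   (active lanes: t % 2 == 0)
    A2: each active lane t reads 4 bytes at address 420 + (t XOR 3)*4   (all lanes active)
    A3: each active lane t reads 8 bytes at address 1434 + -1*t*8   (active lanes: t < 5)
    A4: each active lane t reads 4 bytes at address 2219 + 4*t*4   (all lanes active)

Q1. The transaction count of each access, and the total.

A1: 1 transaction
A2: 2 transactions
A3: 3 transactions
A4: 4 transactions

Answer: 1,2,3,4; total 10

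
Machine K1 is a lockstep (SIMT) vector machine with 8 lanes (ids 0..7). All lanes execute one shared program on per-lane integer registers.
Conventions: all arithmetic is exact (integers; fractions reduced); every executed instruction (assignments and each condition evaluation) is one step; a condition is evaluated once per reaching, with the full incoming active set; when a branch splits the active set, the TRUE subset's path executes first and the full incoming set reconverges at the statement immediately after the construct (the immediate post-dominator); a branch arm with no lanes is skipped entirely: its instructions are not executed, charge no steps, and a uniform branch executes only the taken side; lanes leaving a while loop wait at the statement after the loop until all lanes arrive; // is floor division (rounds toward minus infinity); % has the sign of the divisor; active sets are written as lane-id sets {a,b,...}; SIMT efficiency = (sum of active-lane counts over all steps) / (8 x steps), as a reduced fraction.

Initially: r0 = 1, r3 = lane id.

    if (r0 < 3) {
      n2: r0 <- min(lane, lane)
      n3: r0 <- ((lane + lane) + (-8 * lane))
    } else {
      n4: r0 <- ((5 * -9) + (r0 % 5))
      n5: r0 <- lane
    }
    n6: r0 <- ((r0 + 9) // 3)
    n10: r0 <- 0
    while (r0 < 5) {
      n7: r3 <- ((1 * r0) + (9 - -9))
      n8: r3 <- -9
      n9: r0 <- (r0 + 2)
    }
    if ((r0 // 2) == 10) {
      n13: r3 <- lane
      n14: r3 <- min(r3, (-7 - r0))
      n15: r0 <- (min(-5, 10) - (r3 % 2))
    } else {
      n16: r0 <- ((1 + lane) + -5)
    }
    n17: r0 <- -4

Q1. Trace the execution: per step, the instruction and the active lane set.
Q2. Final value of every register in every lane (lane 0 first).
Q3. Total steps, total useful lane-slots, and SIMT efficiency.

step 0: eval (r0 < 3)                {0,1,2,3,4,5,6,7}
step 1: r0 <- min(lane, lane)        {0,1,2,3,4,5,6,7}
step 2: r0 <- ((lane + lane) + (-8 * lane)) {0,1,2,3,4,5,6,7}
step 3: r0 <- ((r0 + 9) // 3)        {0,1,2,3,4,5,6,7}
step 4: r0 <- 0                      {0,1,2,3,4,5,6,7}
step 5: eval (r0 < 5)                {0,1,2,3,4,5,6,7}
step 6: r3 <- ((1 * r0) + (9 - -9))  {0,1,2,3,4,5,6,7}
step 7: r3 <- -9                     {0,1,2,3,4,5,6,7}
step 8: r0 <- (r0 + 2)               {0,1,2,3,4,5,6,7}
step 9: eval (r0 < 5)                {0,1,2,3,4,5,6,7}
step 10: r3 <- ((1 * r0) + (9 - -9))  {0,1,2,3,4,5,6,7}
step 11: r3 <- -9                     {0,1,2,3,4,5,6,7}
step 12: r0 <- (r0 + 2)               {0,1,2,3,4,5,6,7}
step 13: eval (r0 < 5)                {0,1,2,3,4,5,6,7}
step 14: r3 <- ((1 * r0) + (9 - -9))  {0,1,2,3,4,5,6,7}
step 15: r3 <- -9                     {0,1,2,3,4,5,6,7}
step 16: r0 <- (r0 + 2)               {0,1,2,3,4,5,6,7}
step 17: eval (r0 < 5)                {0,1,2,3,4,5,6,7}
step 18: eval ((r0 // 2) == 10)       {0,1,2,3,4,5,6,7}
step 19: r0 <- ((1 + lane) + -5)      {0,1,2,3,4,5,6,7}
step 20: r0 <- -4                     {0,1,2,3,4,5,6,7}

Answer: 21 steps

r0: -4,-4,-4,-4,-4,-4,-4,-4
r3: -9,-9,-9,-9,-9,-9,-9,-9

steps = 21; useful = 168; efficiency = 168/168 = 1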